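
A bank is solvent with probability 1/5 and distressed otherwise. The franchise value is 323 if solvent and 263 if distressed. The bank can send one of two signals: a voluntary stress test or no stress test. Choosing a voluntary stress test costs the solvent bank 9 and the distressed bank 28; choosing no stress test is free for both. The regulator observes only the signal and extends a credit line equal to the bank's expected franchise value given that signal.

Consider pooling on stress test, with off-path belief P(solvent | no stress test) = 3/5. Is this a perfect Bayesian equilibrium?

At the pooled signal (stress test) the regulator holds the prior 1/5 and pays 1/5·323 + 4/5·263 = 275. Off-path (no stress test) belief 3/5 gives 3/5·323 + 2/5·263 = 299.
Solvent: stress test gives 275 − 9 = 266; no stress test gives 299 − 0 = 299. Deviates. ✗
Distressed: stress test gives 275 − 28 = 247; no stress test gives 299 − 0 = 299. Deviates. ✗

No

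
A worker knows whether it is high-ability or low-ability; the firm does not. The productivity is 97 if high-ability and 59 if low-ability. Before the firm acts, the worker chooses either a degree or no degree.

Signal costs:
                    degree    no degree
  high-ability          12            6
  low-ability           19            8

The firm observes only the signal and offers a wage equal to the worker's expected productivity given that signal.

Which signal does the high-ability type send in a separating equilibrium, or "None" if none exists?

None

Try high-ability → degree, low-ability → no degree:
  If types separate, degree earns payment 97 and no degree earns 59.
  High-ability: degree gives 97 − 12 = 85; no degree gives 59 − 6 = 53. No deviation. ✓
  Low-ability: no degree gives 59 − 8 = 51; degree gives 97 − 19 = 78. Would deviate. ✗
Try high-ability → no degree, low-ability → degree:
  If types separate, no degree earns payment 97 and degree earns 59.
  High-ability: no degree gives 97 − 6 = 91; degree gives 59 − 12 = 47. No deviation. ✓
  Low-ability: degree gives 59 − 19 = 40; no degree gives 97 − 8 = 89. Would deviate. ✗
Neither assignment is incentive-compatible.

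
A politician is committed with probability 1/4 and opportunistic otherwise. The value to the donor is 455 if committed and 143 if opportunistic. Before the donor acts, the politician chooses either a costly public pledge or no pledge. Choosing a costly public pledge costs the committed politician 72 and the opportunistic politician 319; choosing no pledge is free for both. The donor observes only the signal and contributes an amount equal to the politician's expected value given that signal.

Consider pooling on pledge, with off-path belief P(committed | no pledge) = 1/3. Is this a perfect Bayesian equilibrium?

No

On the equilibrium path (pledge) the donor holds the prior 1/4 and pays 1/4·455 + 3/4·143 = 221. Off-path (no pledge) belief 1/3 gives 1/3·455 + 2/3·143 = 247.
Committed: pledge gives 221 − 72 = 149; no pledge gives 247 − 0 = 247. Deviates. ✗
Opportunistic: pledge gives 221 − 319 = -98; no pledge gives 247 − 0 = 247. Deviates. ✗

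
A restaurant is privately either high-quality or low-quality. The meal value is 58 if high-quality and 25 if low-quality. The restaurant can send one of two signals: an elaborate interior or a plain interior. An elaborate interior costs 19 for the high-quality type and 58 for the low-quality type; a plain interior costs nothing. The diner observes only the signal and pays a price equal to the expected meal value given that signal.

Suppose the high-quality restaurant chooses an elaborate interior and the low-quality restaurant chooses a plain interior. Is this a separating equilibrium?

Yes

Under separation the diner infers type exactly: elaborate interior → high-quality (pays 58), plain interior → low-quality (pays 25).
High-quality: elaborate interior gives 58 − 19 = 39; plain interior gives 25 − 0 = 25. No deviation. ✓
Low-quality: plain interior gives 25 − 0 = 25; elaborate interior gives 58 − 58 = 0. No deviation. ✓
Neither type gains from mimicking the other.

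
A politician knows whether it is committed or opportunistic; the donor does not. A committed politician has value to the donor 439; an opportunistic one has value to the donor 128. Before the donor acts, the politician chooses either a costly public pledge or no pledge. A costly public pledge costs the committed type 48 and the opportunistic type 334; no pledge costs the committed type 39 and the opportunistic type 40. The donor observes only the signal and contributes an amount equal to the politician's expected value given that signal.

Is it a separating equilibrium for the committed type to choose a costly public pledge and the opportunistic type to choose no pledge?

No

Under separation the donor infers type exactly: pledge → committed (pays 439), no pledge → opportunistic (pays 128).
Committed: pledge gives 439 − 48 = 391; no pledge gives 128 − 39 = 89. No deviation. ✓
Opportunistic: no pledge gives 128 − 40 = 88; pledge gives 439 − 334 = 105. Would deviate. ✗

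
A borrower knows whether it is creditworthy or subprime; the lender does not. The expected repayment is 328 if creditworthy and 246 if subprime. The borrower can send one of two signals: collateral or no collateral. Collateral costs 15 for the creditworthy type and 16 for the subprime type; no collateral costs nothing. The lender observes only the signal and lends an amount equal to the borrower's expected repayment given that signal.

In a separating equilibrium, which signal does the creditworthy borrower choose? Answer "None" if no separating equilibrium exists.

Try creditworthy → collateral, subprime → no collateral:
  If types separate, collateral earns payment 328 and no collateral earns 246.
  Creditworthy: collateral gives 328 − 15 = 313; no collateral gives 246 − 0 = 246. No deviation. ✓
  Subprime: no collateral gives 246 − 0 = 246; collateral gives 328 − 16 = 312. Would deviate. ✗
Try creditworthy → no collateral, subprime → collateral:
  If types separate, no collateral earns payment 328 and collateral earns 246.
  Creditworthy: no collateral gives 328 − 0 = 328; collateral gives 246 − 15 = 231. No deviation. ✓
  Subprime: collateral gives 246 − 16 = 230; no collateral gives 328 − 0 = 328. Would deviate. ✗
Neither assignment is incentive-compatible.

None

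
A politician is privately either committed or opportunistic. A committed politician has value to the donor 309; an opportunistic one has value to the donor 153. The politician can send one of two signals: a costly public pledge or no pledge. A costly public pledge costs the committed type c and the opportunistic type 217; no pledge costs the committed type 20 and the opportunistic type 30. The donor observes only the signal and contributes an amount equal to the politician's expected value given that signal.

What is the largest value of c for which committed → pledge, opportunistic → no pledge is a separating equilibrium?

Under separation: pledge → committed (pays 309); no pledge → opportunistic (pays 153).
Opportunistic: 153 − 30 = 123 ≥ 309 − 217 = 92. Holds regardless of c. ✓
Committed: 309 − c ≥ 153 − 20, so c ≤ 309 − 133 = 176.

176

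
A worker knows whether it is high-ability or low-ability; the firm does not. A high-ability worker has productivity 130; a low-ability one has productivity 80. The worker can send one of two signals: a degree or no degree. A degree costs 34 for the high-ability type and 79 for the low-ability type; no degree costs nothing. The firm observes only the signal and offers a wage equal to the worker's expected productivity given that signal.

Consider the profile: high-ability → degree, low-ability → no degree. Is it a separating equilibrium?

Yes

If types separate, degree earns payment 130 and no degree earns 80.
High-ability: degree gives 130 − 34 = 96; no degree gives 80 − 0 = 80. No deviation. ✓
Low-ability: no degree gives 80 − 0 = 80; degree gives 130 − 79 = 51. No deviation. ✓
Neither type gains from mimicking the other.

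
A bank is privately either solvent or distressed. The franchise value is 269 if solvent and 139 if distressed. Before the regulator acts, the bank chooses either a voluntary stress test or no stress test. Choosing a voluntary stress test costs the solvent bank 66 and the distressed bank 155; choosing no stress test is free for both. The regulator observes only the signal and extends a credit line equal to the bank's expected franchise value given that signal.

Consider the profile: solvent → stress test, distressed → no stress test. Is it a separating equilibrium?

Under separation the regulator infers type exactly: stress test → solvent (pays 269), no stress test → distressed (pays 139).
Solvent: stress test gives 269 − 66 = 203; no stress test gives 139 − 0 = 139. No deviation. ✓
Distressed: no stress test gives 139 − 0 = 139; stress test gives 269 − 155 = 114. No deviation. ✓
Both incentive constraints hold.

Yes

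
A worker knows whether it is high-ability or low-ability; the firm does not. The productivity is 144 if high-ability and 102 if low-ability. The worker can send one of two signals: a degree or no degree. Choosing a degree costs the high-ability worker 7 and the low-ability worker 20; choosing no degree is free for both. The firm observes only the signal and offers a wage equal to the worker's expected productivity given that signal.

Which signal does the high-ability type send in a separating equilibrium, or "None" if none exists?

None

Try high-ability → degree, low-ability → no degree:
  Under separation the firm infers type exactly: degree → high-ability (pays 144), no degree → low-ability (pays 102).
  High-ability: degree gives 144 − 7 = 137; no degree gives 102 − 0 = 102. No deviation. ✓
  Low-ability: no degree gives 102 − 0 = 102; degree gives 144 − 20 = 124. Would deviate. ✗
Try high-ability → no degree, low-ability → degree:
  Under separation the firm infers type exactly: no degree → high-ability (pays 144), degree → low-ability (pays 102).
  High-ability: no degree gives 144 − 0 = 144; degree gives 102 − 7 = 95. No deviation. ✓
  Low-ability: degree gives 102 − 20 = 82; no degree gives 144 − 0 = 144. Would deviate. ✗
Neither assignment is incentive-compatible.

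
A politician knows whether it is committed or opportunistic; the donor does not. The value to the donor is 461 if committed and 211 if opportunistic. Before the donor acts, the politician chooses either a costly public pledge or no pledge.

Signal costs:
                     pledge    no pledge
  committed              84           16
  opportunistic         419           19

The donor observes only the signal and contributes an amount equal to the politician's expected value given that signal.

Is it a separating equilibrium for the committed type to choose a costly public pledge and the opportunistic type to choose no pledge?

Under separation the donor infers type exactly: pledge → committed (pays 461), no pledge → opportunistic (pays 211).
Committed: pledge gives 461 − 84 = 377; no pledge gives 211 − 16 = 195. No deviation. ✓
Opportunistic: no pledge gives 211 − 19 = 192; pledge gives 461 − 419 = 42. No deviation. ✓
Both incentive constraints hold.

Yes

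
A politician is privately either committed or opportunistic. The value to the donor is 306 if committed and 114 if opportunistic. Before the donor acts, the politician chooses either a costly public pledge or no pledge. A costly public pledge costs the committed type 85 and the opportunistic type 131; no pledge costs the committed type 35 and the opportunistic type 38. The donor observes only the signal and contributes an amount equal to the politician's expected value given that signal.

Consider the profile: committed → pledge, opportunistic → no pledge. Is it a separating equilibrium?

No

Under separation the donor infers type exactly: pledge → committed (pays 306), no pledge → opportunistic (pays 114).
Committed: pledge gives 306 − 85 = 221; no pledge gives 114 − 35 = 79. No deviation. ✓
Opportunistic: no pledge gives 114 − 38 = 76; pledge gives 306 − 131 = 175. Would deviate. ✗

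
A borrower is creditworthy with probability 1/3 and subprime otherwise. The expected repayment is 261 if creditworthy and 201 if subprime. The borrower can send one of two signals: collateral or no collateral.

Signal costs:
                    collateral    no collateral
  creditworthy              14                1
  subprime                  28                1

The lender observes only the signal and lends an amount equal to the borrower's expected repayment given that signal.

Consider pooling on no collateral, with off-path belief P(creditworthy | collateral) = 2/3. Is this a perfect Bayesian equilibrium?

At the pooled signal (no collateral) the lender holds the prior 1/3 and pays 1/3·261 + 2/3·201 = 221. Off-path (collateral) belief 2/3 gives 2/3·261 + 1/3·201 = 241.
Creditworthy: no collateral gives 221 − 1 = 220; collateral gives 241 − 14 = 227. Deviates. ✗
Subprime: no collateral gives 221 − 1 = 220; collateral gives 241 − 28 = 213. Stays. ✓

No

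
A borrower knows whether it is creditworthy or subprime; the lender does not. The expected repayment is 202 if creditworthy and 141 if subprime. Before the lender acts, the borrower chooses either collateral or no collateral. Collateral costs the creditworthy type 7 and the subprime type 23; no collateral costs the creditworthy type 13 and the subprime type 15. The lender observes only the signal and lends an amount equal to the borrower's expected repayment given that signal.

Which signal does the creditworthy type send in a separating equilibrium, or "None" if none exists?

None

Try creditworthy → collateral, subprime → no collateral:
  If types separate, collateral earns payment 202 and no collateral earns 141.
  Creditworthy: collateral gives 202 − 7 = 195; no collateral gives 141 − 13 = 128. No deviation. ✓
  Subprime: no collateral gives 141 − 15 = 126; collateral gives 202 − 23 = 179. Would deviate. ✗
Try creditworthy → no collateral, subprime → collateral:
  If types separate, no collateral earns payment 202 and collateral earns 141.
  Creditworthy: no collateral gives 202 − 13 = 189; collateral gives 141 − 7 = 134. No deviation. ✓
  Subprime: collateral gives 141 − 23 = 118; no collateral gives 202 − 15 = 187. Would deviate. ✗
Neither assignment is incentive-compatible.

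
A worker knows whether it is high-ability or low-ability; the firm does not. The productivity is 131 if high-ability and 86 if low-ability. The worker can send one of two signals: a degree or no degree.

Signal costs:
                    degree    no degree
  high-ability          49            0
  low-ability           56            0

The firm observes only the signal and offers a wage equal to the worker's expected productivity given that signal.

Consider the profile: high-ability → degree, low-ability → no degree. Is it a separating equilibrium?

Under separation the firm infers type exactly: degree → high-ability (pays 131), no degree → low-ability (pays 86).
High-ability: degree gives 131 − 49 = 82; no degree gives 86 − 0 = 86. Would deviate. ✗
Low-ability: no degree gives 86 − 0 = 86; degree gives 131 − 56 = 75. No deviation. ✓

No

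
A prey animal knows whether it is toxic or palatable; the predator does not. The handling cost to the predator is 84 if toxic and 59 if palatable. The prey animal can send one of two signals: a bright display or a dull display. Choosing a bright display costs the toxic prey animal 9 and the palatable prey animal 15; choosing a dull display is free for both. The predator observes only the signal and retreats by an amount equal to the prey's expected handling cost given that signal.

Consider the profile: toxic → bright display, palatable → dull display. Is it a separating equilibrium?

No

Under separation the predator infers type exactly: bright display → toxic (pays 84), dull display → palatable (pays 59).
Toxic: bright display gives 84 − 9 = 75; dull display gives 59 − 0 = 59. No deviation. ✓
Palatable: dull display gives 59 − 0 = 59; bright display gives 84 − 15 = 69. Would deviate. ✗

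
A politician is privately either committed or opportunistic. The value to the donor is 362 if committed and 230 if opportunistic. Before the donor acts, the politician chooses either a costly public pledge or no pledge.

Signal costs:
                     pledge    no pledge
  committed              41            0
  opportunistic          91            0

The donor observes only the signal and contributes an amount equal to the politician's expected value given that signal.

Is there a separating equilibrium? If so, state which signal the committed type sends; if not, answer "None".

None

Try committed → pledge, opportunistic → no pledge:
  If types separate, pledge earns payment 362 and no pledge earns 230.
  Committed: pledge gives 362 − 41 = 321; no pledge gives 230 − 0 = 230. No deviation. ✓
  Opportunistic: no pledge gives 230 − 0 = 230; pledge gives 362 − 91 = 271. Would deviate. ✗
Try committed → no pledge, opportunistic → pledge:
  If types separate, no pledge earns payment 362 and pledge earns 230.
  Committed: no pledge gives 362 − 0 = 362; pledge gives 230 − 41 = 189. No deviation. ✓
  Opportunistic: pledge gives 230 − 91 = 139; no pledge gives 362 − 0 = 362. Would deviate. ✗
Neither assignment is incentive-compatible.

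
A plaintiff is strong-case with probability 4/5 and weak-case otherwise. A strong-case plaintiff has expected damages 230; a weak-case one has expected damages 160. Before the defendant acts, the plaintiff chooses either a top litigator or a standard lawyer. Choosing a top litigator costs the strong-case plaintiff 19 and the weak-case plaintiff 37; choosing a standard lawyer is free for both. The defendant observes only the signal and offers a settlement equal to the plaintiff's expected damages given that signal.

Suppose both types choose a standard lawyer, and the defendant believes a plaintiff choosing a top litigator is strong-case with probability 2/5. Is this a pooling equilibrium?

Yes

On the equilibrium path (standard lawyer) the defendant holds the prior 4/5 and pays 4/5·230 + 1/5·160 = 216. Off-path (top litigator) belief 2/5 gives 2/5·230 + 3/5·160 = 188.
Strong-case: standard lawyer gives 216 − 0 = 216; top litigator gives 188 − 19 = 169. Stays. ✓
Weak-case: standard lawyer gives 216 − 0 = 216; top litigator gives 188 − 37 = 151. Stays. ✓
Beliefs are Bayes-consistent on-path and both types best-respond.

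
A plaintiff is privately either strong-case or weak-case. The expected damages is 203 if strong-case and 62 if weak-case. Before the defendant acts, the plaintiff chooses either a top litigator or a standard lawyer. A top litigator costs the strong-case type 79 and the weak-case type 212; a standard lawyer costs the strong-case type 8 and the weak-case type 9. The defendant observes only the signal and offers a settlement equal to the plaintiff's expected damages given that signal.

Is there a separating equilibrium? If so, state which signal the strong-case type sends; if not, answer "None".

Try strong-case → top litigator, weak-case → standard lawyer:
  Under separation the defendant infers type exactly: top litigator → strong-case (pays 203), standard lawyer → weak-case (pays 62).
  Strong-case: top litigator gives 203 − 79 = 124; standard lawyer gives 62 − 8 = 54. No deviation. ✓
  Weak-case: standard lawyer gives 62 − 9 = 53; top litigator gives 203 − 212 = -9. No deviation. ✓
Both hold — the strong-case type sends top litigator.

top litigator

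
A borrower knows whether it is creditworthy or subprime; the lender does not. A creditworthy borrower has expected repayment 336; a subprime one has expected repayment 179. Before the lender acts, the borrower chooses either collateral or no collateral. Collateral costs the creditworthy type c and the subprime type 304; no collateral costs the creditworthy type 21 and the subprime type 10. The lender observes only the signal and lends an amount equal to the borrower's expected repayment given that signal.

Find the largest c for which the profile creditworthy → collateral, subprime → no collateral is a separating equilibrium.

Under separation: collateral → creditworthy (pays 336); no collateral → subprime (pays 179).
Subprime: 179 − 10 = 169 ≥ 336 − 304 = 32. Holds regardless of c. ✓
Creditworthy: 336 − c ≥ 179 − 21, so c ≤ 336 − 158 = 178.

178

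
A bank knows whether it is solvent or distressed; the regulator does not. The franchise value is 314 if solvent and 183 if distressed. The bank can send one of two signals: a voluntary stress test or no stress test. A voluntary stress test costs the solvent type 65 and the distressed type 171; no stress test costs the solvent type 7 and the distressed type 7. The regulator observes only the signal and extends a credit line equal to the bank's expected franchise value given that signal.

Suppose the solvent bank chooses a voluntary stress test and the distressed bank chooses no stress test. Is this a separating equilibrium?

If types separate, stress test earns payment 314 and no stress test earns 183.
Solvent: stress test gives 314 − 65 = 249; no stress test gives 183 − 7 = 176. No deviation. ✓
Distressed: no stress test gives 183 − 7 = 176; stress test gives 314 − 171 = 143. No deviation. ✓
Both incentive constraints hold.

Yes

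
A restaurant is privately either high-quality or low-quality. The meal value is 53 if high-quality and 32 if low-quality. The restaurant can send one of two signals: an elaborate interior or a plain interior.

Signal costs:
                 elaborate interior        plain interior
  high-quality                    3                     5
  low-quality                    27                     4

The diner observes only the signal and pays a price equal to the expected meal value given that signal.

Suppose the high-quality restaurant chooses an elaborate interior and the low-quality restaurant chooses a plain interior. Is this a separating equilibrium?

Yes

If types separate, elaborate interior earns payment 53 and plain interior earns 32.
High-quality: elaborate interior gives 53 − 3 = 50; plain interior gives 32 − 5 = 27. No deviation. ✓
Low-quality: plain interior gives 32 − 4 = 28; elaborate interior gives 53 − 27 = 26. No deviation. ✓
Both incentive constraints hold.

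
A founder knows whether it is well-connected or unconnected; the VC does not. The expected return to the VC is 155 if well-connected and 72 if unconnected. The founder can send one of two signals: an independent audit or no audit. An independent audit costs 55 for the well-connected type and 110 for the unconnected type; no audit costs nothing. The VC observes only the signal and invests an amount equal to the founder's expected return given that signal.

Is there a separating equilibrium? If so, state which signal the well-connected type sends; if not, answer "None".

Try well-connected → audit, unconnected → no audit:
  Under separation the VC infers type exactly: audit → well-connected (pays 155), no audit → unconnected (pays 72).
  Well-connected: audit gives 155 − 55 = 100; no audit gives 72 − 0 = 72. No deviation. ✓
  Unconnected: no audit gives 72 − 0 = 72; audit gives 155 − 110 = 45. No deviation. ✓
Both hold — the well-connected type sends audit.

audit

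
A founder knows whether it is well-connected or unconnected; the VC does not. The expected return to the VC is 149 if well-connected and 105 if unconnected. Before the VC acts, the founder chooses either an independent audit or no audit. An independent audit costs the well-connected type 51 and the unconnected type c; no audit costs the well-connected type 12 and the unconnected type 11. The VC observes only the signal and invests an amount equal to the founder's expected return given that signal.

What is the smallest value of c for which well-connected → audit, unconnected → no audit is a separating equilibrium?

55

Under separation: audit → well-connected (pays 149); no audit → unconnected (pays 105).
Well-connected: 149 − 51 = 98 ≥ 105 − 12 = 93. Holds regardless of c. ✓
Unconnected: 105 − 11 ≥ 149 − c, so c ≥ 149 − 94 = 55.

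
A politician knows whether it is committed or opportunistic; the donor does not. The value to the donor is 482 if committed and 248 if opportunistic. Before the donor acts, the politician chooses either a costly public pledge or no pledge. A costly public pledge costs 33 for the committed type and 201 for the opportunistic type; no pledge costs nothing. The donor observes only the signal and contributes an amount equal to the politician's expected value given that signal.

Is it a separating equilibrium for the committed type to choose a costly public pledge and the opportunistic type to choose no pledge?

No

Under separation the donor infers type exactly: pledge → committed (pays 482), no pledge → opportunistic (pays 248).
Committed: pledge gives 482 − 33 = 449; no pledge gives 248 − 0 = 248. No deviation. ✓
Opportunistic: no pledge gives 248 − 0 = 248; pledge gives 482 − 201 = 281. Would deviate. ✗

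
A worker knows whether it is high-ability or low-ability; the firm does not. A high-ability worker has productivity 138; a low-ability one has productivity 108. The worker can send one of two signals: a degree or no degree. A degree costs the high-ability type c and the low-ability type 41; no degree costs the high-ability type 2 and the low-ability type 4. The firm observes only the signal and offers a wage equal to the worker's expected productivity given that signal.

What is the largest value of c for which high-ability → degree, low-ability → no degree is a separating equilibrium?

Under separation: degree → high-ability (pays 138); no degree → low-ability (pays 108).
Low-ability: 108 − 4 = 104 ≥ 138 − 41 = 97. Holds regardless of c. ✓
High-ability: 138 − c ≥ 108 − 2, so c ≤ 138 − 106 = 32.

32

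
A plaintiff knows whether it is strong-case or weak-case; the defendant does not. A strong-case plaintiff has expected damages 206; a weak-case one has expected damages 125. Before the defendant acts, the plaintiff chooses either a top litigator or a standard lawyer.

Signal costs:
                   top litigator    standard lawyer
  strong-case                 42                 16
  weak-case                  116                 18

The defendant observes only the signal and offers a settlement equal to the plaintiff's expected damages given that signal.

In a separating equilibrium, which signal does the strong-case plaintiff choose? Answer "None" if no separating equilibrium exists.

top litigator

Try strong-case → top litigator, weak-case → standard lawyer:
  Under separation the defendant infers type exactly: top litigator → strong-case (pays 206), standard lawyer → weak-case (pays 125).
  Strong-case: top litigator gives 206 − 42 = 164; standard lawyer gives 125 − 16 = 109. No deviation. ✓
  Weak-case: standard lawyer gives 125 − 18 = 107; top litigator gives 206 − 116 = 90. No deviation. ✓
Both hold — the strong-case type sends top litigator.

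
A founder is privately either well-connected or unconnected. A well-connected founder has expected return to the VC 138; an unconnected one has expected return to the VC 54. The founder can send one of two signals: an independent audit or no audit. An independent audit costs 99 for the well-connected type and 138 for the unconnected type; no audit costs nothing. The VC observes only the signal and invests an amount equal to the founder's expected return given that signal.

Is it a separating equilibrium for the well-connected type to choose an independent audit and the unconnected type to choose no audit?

No

Under separation the VC infers type exactly: audit → well-connected (pays 138), no audit → unconnected (pays 54).
Well-connected: audit gives 138 − 99 = 39; no audit gives 54 − 0 = 54. Would deviate. ✗
Unconnected: no audit gives 54 − 0 = 54; audit gives 138 − 138 = 0. No deviation. ✓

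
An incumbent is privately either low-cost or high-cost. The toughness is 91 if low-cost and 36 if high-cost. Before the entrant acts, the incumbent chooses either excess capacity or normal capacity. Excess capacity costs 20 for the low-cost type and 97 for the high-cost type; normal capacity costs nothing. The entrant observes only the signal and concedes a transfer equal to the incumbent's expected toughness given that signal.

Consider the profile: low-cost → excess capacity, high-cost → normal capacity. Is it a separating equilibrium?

If types separate, excess capacity earns payment 91 and normal capacity earns 36.
Low-cost: excess capacity gives 91 − 20 = 71; normal capacity gives 36 − 0 = 36. No deviation. ✓
High-cost: normal capacity gives 36 − 0 = 36; excess capacity gives 91 − 97 = -6. No deviation. ✓
Both incentive constraints hold.

Yes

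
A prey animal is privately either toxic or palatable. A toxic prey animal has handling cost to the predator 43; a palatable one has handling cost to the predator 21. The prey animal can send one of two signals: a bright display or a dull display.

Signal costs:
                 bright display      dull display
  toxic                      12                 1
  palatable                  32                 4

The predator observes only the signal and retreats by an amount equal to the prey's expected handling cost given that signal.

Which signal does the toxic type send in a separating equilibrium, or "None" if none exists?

bright display

Try toxic → bright display, palatable → dull display:
  If types separate, bright display earns payment 43 and dull display earns 21.
  Toxic: bright display gives 43 − 12 = 31; dull display gives 21 − 1 = 20. No deviation. ✓
  Palatable: dull display gives 21 − 4 = 17; bright display gives 43 − 32 = 11. No deviation. ✓
Both hold — the toxic type sends bright display.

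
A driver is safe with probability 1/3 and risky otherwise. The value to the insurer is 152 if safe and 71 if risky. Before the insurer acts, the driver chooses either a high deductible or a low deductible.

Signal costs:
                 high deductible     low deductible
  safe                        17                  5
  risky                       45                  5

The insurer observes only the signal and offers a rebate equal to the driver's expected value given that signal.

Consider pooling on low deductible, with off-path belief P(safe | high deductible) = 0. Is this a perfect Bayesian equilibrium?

At the pooled signal (low deductible) the insurer holds the prior 1/3 and pays 1/3·152 + 2/3·71 = 98. Off-path (high deductible) belief 0 gives 0·152 + 1·71 = 71.
Safe: low deductible gives 98 − 5 = 93; high deductible gives 71 − 17 = 54. Stays. ✓
Risky: low deductible gives 98 − 5 = 93; high deductible gives 71 − 45 = 26. Stays. ✓

Yes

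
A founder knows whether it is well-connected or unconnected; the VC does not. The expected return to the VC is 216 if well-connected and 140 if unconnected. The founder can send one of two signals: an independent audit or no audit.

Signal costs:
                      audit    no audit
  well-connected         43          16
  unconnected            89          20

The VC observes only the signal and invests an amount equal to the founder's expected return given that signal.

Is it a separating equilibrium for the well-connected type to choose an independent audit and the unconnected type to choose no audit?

Under separation the VC infers type exactly: audit → well-connected (pays 216), no audit → unconnected (pays 140).
Well-connected: audit gives 216 − 43 = 173; no audit gives 140 − 16 = 124. No deviation. ✓
Unconnected: no audit gives 140 − 20 = 120; audit gives 216 − 89 = 127. Would deviate. ✗

No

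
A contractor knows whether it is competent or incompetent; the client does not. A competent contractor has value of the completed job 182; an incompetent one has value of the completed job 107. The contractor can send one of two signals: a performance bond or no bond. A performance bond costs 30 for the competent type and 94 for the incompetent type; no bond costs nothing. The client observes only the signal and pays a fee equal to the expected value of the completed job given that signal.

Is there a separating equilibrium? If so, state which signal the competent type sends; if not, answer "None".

Try competent → bond, incompetent → no bond:
  If types separate, bond earns payment 182 and no bond earns 107.
  Competent: bond gives 182 − 30 = 152; no bond gives 107 − 0 = 107. No deviation. ✓
  Incompetent: no bond gives 107 − 0 = 107; bond gives 182 − 94 = 88. No deviation. ✓
Both hold — the competent type sends bond.

bond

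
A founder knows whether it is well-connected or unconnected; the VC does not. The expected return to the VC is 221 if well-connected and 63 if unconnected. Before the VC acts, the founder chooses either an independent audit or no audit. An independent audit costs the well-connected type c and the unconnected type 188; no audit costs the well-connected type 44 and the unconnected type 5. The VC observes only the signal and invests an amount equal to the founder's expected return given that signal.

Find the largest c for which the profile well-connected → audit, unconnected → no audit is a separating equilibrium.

202

Under separation: audit → well-connected (pays 221); no audit → unconnected (pays 63).
Unconnected: 63 − 5 = 58 ≥ 221 − 188 = 33. Holds regardless of c. ✓
Well-connected: 221 − c ≥ 63 − 44, so c ≤ 221 − 19 = 202.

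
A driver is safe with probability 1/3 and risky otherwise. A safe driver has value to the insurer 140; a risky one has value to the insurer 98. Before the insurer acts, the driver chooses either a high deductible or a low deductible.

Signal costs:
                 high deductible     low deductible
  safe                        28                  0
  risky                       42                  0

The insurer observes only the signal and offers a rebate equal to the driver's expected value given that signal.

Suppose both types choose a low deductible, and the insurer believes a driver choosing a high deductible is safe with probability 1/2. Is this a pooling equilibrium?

Yes

At the pooled signal (low deductible) the insurer holds the prior 1/3 and pays 1/3·140 + 2/3·98 = 112. Off-path (high deductible) belief 1/2 gives 1/2·140 + 1/2·98 = 119.
Safe: low deductible gives 112 − 0 = 112; high deductible gives 119 − 28 = 91. Stays. ✓
Risky: low deductible gives 112 − 0 = 112; high deductible gives 119 − 42 = 77. Stays. ✓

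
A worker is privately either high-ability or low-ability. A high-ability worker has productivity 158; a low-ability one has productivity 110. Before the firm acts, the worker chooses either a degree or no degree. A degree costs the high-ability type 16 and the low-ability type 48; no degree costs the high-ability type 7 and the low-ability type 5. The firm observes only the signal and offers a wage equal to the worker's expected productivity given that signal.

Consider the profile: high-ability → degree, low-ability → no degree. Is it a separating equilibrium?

No

If types separate, degree earns payment 158 and no degree earns 110.
High-ability: degree gives 158 − 16 = 142; no degree gives 110 − 7 = 103. No deviation. ✓
Low-ability: no degree gives 110 − 5 = 105; degree gives 158 − 48 = 110. Would deviate. ✗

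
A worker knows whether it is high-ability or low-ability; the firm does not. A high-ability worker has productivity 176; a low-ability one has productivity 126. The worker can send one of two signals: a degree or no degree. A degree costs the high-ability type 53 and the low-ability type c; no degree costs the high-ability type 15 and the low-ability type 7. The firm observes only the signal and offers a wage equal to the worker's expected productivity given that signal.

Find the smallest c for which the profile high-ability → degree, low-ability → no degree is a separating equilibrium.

57

Under separation: degree → high-ability (pays 176); no degree → low-ability (pays 126).
High-ability: 176 − 53 = 123 ≥ 126 − 15 = 111. Holds regardless of c. ✓
Low-ability: 126 − 7 ≥ 176 − c, so c ≥ 176 − 119 = 57.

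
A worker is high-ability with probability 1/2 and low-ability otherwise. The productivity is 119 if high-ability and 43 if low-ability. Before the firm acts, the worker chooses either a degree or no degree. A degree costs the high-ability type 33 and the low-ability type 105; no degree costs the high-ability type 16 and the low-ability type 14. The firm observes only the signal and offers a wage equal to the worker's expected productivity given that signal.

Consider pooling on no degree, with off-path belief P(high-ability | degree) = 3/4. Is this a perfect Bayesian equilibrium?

At the pooled signal (no degree) the firm holds the prior 1/2 and pays 1/2·119 + 1/2·43 = 81. Off-path (degree) belief 3/4 gives 3/4·119 + 1/4·43 = 100.
High-ability: no degree gives 81 − 16 = 65; degree gives 100 − 33 = 67. Deviates. ✗
Low-ability: no degree gives 81 − 14 = 67; degree gives 100 − 105 = -5. Stays. ✓

No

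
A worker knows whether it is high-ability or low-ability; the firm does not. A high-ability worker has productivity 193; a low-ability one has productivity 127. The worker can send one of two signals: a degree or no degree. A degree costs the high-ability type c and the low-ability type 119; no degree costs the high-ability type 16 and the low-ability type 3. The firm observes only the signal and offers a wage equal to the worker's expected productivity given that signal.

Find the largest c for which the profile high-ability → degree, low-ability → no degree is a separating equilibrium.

82

Under separation: degree → high-ability (pays 193); no degree → low-ability (pays 127).
Low-ability: 127 − 3 = 124 ≥ 193 − 119 = 74. Holds regardless of c. ✓
High-ability: 193 − c ≥ 127 − 16, so c ≤ 193 − 111 = 82.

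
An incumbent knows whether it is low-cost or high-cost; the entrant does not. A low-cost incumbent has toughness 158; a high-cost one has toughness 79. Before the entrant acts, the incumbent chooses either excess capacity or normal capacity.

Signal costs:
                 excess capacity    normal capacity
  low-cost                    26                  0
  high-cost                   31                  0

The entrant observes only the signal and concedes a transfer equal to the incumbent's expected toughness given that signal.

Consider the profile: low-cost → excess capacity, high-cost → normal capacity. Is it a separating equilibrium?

If types separate, excess capacity earns payment 158 and normal capacity earns 79.
Low-cost: excess capacity gives 158 − 26 = 132; normal capacity gives 79 − 0 = 79. No deviation. ✓
High-cost: normal capacity gives 79 − 0 = 79; excess capacity gives 158 − 31 = 127. Would deviate. ✗

No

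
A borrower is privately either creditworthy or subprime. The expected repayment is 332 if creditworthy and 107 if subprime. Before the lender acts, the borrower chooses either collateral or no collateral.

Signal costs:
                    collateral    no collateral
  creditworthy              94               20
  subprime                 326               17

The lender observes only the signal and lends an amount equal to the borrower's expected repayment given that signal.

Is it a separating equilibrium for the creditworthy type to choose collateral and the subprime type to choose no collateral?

Under separation the lender infers type exactly: collateral → creditworthy (pays 332), no collateral → subprime (pays 107).
Creditworthy: collateral gives 332 − 94 = 238; no collateral gives 107 − 20 = 87. No deviation. ✓
Subprime: no collateral gives 107 − 17 = 90; collateral gives 332 − 326 = 6. No deviation. ✓
Neither type gains from mimicking the other.

Yes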